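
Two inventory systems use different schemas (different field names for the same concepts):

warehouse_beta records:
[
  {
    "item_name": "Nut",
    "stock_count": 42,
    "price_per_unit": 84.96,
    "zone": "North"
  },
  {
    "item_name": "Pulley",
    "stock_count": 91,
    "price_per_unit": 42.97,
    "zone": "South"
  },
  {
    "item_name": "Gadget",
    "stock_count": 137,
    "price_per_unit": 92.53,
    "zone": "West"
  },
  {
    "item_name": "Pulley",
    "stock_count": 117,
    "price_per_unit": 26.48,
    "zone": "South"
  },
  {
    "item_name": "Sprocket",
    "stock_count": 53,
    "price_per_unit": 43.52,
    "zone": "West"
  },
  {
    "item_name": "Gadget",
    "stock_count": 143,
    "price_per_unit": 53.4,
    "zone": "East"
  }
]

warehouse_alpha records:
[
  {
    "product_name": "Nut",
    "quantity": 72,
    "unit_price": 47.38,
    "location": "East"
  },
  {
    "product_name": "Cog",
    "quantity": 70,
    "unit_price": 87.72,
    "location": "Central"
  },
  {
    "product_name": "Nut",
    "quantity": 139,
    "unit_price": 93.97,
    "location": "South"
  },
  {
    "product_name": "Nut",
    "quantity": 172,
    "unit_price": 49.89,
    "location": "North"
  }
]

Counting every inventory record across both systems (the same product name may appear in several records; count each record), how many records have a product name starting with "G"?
2

Schema mapping: "item_name" (warehouse_beta) = "product_name" (warehouse_alpha) = product name

Records with product name starting with "G" in warehouse_beta: 2
Records with product name starting with "G" in warehouse_alpha: 0

Total: 2 + 0 = 2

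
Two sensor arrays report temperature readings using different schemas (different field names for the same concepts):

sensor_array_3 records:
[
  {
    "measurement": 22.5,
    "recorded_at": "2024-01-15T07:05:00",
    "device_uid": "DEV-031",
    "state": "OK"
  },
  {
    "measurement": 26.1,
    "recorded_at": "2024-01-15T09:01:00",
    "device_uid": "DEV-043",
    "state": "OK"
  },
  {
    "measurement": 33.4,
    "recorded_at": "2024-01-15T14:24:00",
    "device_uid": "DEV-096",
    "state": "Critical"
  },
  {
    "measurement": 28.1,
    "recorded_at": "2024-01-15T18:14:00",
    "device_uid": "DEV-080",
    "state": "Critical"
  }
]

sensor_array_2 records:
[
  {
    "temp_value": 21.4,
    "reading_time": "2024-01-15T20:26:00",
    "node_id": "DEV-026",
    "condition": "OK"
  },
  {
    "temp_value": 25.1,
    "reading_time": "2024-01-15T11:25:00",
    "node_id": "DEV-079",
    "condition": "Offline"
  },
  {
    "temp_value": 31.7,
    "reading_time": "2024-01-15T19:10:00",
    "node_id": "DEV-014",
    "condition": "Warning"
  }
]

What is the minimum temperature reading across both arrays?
21.4

Schema mapping: "measurement" (sensor_array_3) = "temp_value" (sensor_array_2) = temperature reading

Minimum in sensor_array_3: 22.5
Minimum in sensor_array_2: 21.4

Overall minimum: min(22.5, 21.4) = 21.4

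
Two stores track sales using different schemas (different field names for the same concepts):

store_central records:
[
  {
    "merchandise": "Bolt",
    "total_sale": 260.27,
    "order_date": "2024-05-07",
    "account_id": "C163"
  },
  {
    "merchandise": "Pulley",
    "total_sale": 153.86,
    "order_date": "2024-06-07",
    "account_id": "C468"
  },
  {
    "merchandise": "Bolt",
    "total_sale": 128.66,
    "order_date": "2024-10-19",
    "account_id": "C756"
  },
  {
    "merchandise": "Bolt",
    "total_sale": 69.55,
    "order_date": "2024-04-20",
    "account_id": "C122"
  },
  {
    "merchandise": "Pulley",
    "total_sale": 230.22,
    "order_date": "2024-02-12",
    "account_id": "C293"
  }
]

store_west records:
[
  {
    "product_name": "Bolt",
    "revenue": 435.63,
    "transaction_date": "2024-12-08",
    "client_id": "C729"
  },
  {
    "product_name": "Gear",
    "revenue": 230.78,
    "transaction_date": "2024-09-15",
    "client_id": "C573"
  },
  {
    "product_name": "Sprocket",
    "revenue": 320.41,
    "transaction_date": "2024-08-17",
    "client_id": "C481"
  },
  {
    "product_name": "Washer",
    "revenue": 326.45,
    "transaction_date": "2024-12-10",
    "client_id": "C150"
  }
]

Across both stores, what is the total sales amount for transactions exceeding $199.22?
1803.76

Schema mapping: "total_sale" (store_central) = "revenue" (store_west) = sale amount

Sum of sales > $199.22 in store_central: 490.49
Sum of sales > $199.22 in store_west: 1313.27

Total: 490.49 + 1313.27 = 1803.76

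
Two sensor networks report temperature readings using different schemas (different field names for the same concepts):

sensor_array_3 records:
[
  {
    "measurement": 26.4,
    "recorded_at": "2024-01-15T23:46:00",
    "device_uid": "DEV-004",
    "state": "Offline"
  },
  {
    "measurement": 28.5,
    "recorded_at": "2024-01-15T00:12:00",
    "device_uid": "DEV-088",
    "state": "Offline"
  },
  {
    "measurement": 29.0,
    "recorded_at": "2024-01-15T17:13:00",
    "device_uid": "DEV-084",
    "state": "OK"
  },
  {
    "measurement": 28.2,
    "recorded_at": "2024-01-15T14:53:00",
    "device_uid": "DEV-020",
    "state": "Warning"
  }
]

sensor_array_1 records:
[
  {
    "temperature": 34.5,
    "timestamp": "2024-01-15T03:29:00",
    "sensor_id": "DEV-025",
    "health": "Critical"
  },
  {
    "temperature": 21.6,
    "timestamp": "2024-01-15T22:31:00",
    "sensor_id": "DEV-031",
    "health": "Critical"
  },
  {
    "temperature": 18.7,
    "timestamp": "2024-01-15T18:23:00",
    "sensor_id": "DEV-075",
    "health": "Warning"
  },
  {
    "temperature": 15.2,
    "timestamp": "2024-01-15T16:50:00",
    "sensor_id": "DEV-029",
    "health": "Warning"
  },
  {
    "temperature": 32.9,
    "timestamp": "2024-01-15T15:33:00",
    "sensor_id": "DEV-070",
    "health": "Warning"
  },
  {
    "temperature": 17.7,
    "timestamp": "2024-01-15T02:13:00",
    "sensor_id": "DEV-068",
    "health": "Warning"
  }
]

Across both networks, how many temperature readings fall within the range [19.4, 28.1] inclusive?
2

Schema mapping: "measurement" (sensor_array_3) = "temperature" (sensor_array_1) = temperature

Readings in [19.4, 28.1] from sensor_array_3: 1
Readings in [19.4, 28.1] from sensor_array_1: 1

Total count: 1 + 1 = 2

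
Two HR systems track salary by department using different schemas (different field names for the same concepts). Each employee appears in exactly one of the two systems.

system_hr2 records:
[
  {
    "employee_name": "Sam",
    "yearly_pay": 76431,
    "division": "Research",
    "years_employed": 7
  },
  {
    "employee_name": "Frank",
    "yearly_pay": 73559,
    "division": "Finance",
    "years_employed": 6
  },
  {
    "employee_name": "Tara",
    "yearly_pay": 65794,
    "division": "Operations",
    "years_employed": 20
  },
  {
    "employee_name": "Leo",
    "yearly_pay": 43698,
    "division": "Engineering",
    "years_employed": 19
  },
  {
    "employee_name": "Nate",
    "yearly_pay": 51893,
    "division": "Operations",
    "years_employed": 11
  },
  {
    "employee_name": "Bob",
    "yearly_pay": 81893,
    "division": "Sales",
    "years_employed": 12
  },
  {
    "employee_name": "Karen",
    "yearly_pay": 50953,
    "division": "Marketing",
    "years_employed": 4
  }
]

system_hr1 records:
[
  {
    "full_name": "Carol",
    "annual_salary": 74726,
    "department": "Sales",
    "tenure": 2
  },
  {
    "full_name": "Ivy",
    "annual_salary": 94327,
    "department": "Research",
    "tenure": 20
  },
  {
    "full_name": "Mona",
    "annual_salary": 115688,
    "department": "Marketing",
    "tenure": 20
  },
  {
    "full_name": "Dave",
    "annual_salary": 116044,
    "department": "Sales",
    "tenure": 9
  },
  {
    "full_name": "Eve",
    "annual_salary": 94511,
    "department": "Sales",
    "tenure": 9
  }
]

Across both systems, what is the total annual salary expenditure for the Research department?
170758

Schema mappings:
- "division" (system_hr2) = "department" (system_hr1) = department
- "yearly_pay" (system_hr2) = "annual_salary" (system_hr1) = salary

Research salaries from system_hr2: 76431
Research salaries from system_hr1: 94327

Total: 76431 + 94327 = 170758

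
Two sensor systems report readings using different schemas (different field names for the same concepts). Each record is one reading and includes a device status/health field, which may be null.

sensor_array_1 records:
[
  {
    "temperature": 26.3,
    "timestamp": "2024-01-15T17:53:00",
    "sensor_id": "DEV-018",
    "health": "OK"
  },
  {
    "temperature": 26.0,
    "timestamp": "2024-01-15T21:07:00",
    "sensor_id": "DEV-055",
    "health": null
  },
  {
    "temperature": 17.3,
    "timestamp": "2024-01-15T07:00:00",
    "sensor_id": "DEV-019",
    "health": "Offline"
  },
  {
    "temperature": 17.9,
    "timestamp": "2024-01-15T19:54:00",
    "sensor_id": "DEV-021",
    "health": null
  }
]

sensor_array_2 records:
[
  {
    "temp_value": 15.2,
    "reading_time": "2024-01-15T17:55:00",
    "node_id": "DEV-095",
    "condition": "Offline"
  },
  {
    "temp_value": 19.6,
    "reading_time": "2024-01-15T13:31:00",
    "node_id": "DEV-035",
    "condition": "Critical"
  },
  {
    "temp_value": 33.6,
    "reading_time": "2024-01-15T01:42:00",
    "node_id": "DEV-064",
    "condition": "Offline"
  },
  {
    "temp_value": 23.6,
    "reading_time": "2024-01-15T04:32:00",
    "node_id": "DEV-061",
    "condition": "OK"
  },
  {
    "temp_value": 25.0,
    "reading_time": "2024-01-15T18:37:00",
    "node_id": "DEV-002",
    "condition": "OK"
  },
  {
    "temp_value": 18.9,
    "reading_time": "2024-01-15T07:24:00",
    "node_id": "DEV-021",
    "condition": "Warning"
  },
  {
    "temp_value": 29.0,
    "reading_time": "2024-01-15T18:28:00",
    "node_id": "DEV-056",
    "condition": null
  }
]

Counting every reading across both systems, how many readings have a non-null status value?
8

Schema mapping: "health" (sensor_array_1) = "condition" (sensor_array_2) = status

Non-null in sensor_array_1: 2
Non-null in sensor_array_2: 6

Total non-null: 2 + 6 = 8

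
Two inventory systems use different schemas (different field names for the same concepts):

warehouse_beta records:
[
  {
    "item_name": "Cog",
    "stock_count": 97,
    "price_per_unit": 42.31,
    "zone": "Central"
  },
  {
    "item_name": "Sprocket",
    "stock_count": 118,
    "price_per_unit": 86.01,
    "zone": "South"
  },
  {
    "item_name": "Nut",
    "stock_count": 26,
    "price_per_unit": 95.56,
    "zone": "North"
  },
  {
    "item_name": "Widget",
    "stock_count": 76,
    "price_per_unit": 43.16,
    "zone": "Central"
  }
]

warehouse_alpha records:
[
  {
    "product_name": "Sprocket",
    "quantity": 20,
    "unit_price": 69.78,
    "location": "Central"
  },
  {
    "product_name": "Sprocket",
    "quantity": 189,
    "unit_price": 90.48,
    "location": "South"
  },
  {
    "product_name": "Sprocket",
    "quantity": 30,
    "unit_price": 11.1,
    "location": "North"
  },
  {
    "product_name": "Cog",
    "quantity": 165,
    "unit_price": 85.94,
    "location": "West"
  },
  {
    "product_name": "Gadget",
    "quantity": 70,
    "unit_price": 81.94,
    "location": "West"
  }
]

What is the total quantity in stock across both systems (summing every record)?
791

To reconcile these schemas, identify the field holding the quantity in stock in each system:
1. In warehouse_beta it is "stock_count"
2. In warehouse_alpha it is "quantity"

From warehouse_beta: 97 + 118 + 26 + 76 = 317
From warehouse_alpha: 20 + 189 + 30 + 165 + 70 = 474

Total: 317 + 474 = 791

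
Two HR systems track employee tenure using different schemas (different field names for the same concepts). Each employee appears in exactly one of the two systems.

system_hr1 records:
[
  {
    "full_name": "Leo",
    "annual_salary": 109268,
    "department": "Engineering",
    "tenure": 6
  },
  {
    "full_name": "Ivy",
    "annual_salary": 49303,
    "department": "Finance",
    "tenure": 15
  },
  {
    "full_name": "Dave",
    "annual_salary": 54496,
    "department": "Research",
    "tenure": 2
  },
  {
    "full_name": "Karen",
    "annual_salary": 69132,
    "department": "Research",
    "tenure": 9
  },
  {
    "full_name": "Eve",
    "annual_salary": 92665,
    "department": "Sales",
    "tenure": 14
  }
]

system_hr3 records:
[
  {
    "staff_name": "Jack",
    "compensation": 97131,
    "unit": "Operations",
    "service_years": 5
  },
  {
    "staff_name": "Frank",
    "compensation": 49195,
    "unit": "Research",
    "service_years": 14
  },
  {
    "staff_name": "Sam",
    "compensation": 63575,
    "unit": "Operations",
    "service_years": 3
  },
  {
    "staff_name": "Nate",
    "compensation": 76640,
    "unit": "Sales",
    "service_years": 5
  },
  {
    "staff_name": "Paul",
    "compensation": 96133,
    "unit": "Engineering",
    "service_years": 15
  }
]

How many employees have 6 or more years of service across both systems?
6

Reconcile schemas: "tenure" (system_hr1) = "service_years" (system_hr3) = years of service

From system_hr1: 4 employees with >= 6 years
From system_hr3: 2 employees with >= 6 years

Total: 4 + 2 = 6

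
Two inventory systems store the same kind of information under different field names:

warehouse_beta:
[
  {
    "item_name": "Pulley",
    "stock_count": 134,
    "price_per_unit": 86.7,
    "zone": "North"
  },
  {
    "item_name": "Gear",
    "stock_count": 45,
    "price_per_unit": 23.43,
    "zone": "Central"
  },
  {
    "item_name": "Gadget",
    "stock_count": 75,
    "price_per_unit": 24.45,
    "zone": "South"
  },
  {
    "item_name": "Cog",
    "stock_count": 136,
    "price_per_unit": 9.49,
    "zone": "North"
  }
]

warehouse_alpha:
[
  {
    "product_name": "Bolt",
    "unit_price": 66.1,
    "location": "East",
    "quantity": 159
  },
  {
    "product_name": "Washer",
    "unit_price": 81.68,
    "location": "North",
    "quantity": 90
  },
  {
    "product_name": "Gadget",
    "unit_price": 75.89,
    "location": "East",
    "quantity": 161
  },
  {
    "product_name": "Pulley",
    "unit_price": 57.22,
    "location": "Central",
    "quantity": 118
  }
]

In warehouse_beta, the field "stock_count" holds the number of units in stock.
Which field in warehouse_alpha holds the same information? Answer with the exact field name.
quantity

In warehouse_beta, "stock_count" holds the number of units in stock.
The fields in warehouse_alpha are: "product_name", "unit_price", "location", "quantity".
"quantity" is the match: the name refers to the same concept and its values are whole-number counts (e.g. 159, 90).
The other fields ("product_name", "unit_price", "location") hold different kinds of data.

So "stock_count" in warehouse_beta corresponds to "quantity" in warehouse_alpha.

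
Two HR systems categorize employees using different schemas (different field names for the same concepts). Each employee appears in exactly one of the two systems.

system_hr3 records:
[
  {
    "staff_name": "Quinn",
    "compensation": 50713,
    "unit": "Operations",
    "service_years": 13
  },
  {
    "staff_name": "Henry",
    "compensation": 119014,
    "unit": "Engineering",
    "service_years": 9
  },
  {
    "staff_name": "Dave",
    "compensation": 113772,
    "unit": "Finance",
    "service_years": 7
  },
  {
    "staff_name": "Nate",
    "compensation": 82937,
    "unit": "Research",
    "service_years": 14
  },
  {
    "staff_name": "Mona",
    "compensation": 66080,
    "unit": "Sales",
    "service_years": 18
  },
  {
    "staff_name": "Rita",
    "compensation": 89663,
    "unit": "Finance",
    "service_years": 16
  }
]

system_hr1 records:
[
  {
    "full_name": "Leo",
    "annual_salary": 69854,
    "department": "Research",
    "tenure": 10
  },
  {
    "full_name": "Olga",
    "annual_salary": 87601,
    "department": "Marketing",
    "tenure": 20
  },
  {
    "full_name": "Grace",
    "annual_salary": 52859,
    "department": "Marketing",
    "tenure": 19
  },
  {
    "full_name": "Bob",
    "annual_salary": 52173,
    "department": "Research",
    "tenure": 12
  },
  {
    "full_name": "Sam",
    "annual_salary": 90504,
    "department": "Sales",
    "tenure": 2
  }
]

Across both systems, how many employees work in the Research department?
3

Schema mapping: "unit" (system_hr3) = "department" (system_hr1) = department

Research employees in system_hr3: 1
Research employees in system_hr1: 2

Total in Research: 1 + 2 = 3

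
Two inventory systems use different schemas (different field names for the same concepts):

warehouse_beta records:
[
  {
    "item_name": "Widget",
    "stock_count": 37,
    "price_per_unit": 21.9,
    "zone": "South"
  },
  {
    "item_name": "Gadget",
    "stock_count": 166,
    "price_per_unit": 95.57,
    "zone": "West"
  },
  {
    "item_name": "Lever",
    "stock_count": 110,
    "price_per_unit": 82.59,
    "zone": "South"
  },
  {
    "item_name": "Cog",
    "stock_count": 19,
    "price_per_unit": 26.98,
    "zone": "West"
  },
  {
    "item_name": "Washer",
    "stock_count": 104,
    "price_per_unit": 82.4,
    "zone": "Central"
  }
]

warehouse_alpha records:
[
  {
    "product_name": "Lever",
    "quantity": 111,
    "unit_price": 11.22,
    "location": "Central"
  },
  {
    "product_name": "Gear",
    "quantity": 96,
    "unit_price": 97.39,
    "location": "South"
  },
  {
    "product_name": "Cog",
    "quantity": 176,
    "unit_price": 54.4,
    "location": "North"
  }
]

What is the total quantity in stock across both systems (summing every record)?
819

To reconcile these schemas, identify the field holding the quantity in stock in each system:
1. In warehouse_beta it is "stock_count"
2. In warehouse_alpha it is "quantity"

From warehouse_beta: 37 + 166 + 110 + 19 + 104 = 436
From warehouse_alpha: 111 + 96 + 176 = 383

Total: 436 + 383 = 819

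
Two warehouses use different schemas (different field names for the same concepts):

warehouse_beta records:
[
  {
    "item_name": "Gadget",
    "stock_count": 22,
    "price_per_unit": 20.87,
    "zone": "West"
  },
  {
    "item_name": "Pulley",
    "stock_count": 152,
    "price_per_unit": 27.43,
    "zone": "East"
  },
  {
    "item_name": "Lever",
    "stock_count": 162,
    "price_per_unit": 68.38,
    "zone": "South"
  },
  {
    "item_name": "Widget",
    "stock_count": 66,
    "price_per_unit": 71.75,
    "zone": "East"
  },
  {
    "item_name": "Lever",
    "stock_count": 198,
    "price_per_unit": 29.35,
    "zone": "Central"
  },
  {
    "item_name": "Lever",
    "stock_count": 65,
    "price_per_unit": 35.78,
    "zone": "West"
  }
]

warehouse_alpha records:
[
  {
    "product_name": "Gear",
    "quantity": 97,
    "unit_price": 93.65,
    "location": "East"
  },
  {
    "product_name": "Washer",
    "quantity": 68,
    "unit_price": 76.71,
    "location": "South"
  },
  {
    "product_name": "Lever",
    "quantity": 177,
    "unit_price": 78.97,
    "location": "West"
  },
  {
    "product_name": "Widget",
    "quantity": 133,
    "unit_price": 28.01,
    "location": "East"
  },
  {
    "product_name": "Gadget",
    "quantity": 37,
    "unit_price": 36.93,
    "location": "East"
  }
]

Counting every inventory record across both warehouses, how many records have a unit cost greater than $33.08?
7

Schema mapping: "price_per_unit" (warehouse_beta) = "unit_price" (warehouse_alpha) = unit cost

Records > $33.08 in warehouse_beta: 3
Records > $33.08 in warehouse_alpha: 4

Total count: 3 + 4 = 7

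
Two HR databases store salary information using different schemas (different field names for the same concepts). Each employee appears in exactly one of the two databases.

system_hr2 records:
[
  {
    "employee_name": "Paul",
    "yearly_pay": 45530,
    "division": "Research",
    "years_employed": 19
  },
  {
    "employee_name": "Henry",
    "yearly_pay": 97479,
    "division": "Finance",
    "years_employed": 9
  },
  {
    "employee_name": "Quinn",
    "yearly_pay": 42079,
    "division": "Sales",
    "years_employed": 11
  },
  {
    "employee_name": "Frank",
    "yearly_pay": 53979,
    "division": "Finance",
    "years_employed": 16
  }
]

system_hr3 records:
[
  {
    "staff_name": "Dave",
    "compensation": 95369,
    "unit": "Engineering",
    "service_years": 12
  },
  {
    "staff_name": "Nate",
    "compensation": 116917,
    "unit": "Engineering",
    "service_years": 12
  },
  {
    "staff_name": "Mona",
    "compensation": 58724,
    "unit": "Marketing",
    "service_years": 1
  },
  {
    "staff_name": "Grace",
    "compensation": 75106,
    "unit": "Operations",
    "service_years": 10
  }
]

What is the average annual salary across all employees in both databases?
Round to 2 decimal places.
73147.88

Schema mapping: "yearly_pay" (system_hr2) = "compensation" (system_hr3) = annual salary

All salaries: [45530, 97479, 42079, 53979, 95369, 116917, 58724, 75106]
Sum: 585183
Count: 8
Average: 585183 / 8 = 73147.88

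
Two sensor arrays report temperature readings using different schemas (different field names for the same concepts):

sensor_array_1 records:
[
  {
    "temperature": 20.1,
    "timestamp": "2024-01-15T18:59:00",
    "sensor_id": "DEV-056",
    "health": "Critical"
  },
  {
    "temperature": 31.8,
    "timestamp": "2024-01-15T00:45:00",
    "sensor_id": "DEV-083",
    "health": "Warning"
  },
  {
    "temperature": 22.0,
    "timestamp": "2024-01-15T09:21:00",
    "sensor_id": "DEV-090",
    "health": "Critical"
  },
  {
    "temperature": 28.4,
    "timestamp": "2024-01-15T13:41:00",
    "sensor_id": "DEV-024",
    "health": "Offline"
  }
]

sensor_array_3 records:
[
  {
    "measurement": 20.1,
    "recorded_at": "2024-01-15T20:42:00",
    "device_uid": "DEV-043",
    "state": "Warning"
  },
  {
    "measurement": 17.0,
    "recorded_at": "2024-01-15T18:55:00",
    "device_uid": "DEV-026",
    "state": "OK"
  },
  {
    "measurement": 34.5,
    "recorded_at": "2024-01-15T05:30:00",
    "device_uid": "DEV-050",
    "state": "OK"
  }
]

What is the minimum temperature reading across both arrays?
17.0

Schema mapping: "temperature" (sensor_array_1) = "measurement" (sensor_array_3) = temperature reading

Minimum in sensor_array_1: 20.1
Minimum in sensor_array_3: 17.0

Overall minimum: min(20.1, 17.0) = 17.0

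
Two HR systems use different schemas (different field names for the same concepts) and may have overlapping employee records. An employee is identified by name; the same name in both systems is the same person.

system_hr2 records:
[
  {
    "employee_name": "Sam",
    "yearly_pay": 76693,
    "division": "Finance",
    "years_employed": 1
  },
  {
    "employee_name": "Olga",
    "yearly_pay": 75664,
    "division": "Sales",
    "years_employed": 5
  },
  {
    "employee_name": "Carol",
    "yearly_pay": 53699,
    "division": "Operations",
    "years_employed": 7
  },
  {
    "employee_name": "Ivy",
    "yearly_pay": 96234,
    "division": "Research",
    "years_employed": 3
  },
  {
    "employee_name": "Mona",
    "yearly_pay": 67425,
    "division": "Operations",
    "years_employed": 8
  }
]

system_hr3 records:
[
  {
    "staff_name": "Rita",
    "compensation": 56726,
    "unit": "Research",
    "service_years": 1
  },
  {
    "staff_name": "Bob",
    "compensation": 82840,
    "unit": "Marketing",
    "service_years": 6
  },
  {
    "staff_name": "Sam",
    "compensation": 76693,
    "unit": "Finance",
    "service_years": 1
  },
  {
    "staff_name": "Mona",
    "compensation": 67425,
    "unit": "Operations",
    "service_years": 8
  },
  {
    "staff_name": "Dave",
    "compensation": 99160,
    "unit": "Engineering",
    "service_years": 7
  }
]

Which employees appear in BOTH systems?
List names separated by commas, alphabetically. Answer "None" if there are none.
Mona, Sam

Schema mapping: "employee_name" (system_hr2) = "staff_name" (system_hr3) = employee name

Names in system_hr2: ['Carol', 'Ivy', 'Mona', 'Olga', 'Sam']
Names in system_hr3: ['Bob', 'Dave', 'Mona', 'Rita', 'Sam']

Intersection: ['Mona', 'Sam']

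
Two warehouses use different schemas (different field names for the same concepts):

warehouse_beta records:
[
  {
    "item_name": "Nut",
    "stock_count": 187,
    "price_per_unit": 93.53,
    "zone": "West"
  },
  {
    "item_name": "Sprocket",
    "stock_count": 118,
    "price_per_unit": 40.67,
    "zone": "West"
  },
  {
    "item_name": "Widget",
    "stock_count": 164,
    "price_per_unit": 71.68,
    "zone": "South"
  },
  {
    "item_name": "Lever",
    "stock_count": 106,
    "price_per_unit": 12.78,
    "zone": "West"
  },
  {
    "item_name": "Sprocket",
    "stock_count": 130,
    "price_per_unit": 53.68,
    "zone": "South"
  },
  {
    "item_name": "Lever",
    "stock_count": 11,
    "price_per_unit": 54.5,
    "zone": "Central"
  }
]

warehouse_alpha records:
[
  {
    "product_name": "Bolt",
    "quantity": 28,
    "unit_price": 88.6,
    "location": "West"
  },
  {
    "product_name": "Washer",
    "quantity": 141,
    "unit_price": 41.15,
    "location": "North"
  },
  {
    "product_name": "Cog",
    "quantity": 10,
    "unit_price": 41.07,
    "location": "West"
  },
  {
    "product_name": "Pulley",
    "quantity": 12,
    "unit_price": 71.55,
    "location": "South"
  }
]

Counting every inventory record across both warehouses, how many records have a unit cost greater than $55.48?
4

Schema mapping: "price_per_unit" (warehouse_beta) = "unit_price" (warehouse_alpha) = unit cost

Records > $55.48 in warehouse_beta: 2
Records > $55.48 in warehouse_alpha: 2

Total count: 2 + 2 = 4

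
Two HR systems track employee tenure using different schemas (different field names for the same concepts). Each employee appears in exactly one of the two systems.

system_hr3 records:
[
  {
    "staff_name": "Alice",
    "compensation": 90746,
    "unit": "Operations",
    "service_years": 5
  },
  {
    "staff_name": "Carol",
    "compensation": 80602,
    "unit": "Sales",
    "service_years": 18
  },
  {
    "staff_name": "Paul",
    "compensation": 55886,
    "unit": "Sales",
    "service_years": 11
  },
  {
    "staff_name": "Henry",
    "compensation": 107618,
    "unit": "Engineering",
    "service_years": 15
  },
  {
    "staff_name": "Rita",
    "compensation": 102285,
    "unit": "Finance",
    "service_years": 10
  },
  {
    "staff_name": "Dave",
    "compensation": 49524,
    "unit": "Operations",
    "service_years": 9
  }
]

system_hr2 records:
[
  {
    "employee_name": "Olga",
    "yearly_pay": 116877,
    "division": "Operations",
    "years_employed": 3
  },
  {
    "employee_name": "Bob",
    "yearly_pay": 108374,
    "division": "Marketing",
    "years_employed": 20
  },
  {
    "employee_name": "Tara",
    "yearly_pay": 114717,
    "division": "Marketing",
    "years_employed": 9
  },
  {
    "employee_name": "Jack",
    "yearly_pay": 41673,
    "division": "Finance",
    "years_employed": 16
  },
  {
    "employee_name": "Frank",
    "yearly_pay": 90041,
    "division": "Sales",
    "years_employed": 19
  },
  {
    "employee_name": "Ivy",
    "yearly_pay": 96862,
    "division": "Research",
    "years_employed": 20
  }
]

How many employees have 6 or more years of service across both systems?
10

Reconcile schemas: "service_years" (system_hr3) = "years_employed" (system_hr2) = years of service

From system_hr3: 5 employees with >= 6 years
From system_hr2: 5 employees with >= 6 years

Total: 5 + 5 = 10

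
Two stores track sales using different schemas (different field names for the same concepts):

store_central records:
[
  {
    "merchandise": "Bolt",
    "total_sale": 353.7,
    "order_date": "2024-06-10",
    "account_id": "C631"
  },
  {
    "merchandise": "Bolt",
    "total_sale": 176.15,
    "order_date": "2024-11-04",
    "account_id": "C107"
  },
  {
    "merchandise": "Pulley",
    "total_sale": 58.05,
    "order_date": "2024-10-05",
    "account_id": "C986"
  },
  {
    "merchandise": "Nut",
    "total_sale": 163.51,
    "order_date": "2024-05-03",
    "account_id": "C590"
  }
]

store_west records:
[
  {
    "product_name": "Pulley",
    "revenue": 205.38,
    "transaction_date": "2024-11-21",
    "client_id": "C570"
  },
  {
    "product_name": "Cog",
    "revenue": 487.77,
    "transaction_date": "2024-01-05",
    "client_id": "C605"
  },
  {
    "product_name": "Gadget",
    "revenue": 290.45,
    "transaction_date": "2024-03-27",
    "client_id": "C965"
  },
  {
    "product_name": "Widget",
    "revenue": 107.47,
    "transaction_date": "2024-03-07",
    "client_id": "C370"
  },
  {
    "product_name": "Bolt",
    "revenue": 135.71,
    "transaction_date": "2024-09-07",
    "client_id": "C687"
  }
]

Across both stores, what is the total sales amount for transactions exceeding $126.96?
1812.67

Schema mapping: "total_sale" (store_central) = "revenue" (store_west) = sale amount

Sum of sales > $126.96 in store_central: 693.36
Sum of sales > $126.96 in store_west: 1119.31

Total: 693.36 + 1119.31 = 1812.67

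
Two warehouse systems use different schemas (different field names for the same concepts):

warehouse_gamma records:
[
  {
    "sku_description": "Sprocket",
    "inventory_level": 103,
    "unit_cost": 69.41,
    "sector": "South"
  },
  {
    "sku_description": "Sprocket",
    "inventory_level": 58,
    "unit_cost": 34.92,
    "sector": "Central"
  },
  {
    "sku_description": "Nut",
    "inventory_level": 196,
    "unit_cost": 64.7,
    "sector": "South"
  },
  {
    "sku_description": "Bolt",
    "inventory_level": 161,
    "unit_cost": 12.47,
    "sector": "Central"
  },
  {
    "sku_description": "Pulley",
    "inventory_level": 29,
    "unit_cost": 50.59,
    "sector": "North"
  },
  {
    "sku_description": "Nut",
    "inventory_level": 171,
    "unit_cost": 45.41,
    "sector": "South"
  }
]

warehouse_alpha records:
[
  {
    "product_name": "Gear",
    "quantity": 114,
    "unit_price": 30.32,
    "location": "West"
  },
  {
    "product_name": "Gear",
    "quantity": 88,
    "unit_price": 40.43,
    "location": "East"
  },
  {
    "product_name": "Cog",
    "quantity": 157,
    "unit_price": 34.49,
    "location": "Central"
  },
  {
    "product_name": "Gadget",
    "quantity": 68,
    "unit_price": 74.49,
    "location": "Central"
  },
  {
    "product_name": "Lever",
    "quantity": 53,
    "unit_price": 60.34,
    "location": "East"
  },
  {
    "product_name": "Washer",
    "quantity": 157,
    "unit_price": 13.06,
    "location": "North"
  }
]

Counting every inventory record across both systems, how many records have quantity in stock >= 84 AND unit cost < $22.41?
2

Schema mappings:
- "inventory_level" (warehouse_gamma) = "quantity" (warehouse_alpha) = quantity
- "unit_cost" (warehouse_gamma) = "unit_price" (warehouse_alpha) = unit cost

Records meeting both conditions in warehouse_gamma: 1
Records meeting both conditions in warehouse_alpha: 1

Total: 1 + 1 = 2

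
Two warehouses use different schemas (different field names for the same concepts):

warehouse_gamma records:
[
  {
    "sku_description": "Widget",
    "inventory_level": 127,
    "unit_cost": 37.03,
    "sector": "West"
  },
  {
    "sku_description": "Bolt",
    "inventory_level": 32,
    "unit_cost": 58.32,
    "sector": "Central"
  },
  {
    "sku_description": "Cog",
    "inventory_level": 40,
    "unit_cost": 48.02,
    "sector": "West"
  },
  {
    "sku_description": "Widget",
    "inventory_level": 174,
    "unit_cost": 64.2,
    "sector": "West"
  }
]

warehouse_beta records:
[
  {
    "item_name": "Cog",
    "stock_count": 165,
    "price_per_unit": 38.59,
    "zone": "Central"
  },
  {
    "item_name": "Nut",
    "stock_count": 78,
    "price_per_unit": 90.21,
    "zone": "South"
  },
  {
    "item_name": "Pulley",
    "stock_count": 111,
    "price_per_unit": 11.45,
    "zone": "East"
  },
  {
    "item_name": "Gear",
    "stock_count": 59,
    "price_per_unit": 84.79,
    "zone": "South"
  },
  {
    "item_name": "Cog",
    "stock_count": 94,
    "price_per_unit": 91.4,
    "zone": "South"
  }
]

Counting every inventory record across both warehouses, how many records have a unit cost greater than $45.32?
6

Schema mapping: "unit_cost" (warehouse_gamma) = "price_per_unit" (warehouse_beta) = unit cost

Records > $45.32 in warehouse_gamma: 3
Records > $45.32 in warehouse_beta: 3

Total count: 3 + 3 = 6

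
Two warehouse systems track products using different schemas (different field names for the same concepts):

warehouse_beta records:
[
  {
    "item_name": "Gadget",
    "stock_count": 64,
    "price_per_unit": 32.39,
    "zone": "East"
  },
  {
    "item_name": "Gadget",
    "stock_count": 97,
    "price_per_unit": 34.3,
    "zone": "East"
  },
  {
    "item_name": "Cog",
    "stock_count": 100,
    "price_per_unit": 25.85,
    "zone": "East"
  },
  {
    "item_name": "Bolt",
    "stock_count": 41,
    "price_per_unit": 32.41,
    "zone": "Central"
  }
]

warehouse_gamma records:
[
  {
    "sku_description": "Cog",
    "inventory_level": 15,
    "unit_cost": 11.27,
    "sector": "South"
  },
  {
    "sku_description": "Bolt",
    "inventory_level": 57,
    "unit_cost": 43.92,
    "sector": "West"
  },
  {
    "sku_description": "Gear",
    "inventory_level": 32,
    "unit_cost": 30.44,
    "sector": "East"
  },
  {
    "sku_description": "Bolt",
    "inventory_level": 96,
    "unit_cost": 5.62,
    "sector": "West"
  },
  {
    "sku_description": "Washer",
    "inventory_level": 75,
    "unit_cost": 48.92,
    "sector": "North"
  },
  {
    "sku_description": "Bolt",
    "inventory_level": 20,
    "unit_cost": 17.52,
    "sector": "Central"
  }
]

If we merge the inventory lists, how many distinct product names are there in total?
5

Schema mapping: "item_name" (warehouse_beta) = "sku_description" (warehouse_gamma) = product name

Products in warehouse_beta: ['Bolt', 'Cog', 'Gadget']
Products in warehouse_gamma: ['Bolt', 'Cog', 'Gear', 'Washer']

Union (unique products): ['Bolt', 'Cog', 'Gadget', 'Gear', 'Washer']
Count: 5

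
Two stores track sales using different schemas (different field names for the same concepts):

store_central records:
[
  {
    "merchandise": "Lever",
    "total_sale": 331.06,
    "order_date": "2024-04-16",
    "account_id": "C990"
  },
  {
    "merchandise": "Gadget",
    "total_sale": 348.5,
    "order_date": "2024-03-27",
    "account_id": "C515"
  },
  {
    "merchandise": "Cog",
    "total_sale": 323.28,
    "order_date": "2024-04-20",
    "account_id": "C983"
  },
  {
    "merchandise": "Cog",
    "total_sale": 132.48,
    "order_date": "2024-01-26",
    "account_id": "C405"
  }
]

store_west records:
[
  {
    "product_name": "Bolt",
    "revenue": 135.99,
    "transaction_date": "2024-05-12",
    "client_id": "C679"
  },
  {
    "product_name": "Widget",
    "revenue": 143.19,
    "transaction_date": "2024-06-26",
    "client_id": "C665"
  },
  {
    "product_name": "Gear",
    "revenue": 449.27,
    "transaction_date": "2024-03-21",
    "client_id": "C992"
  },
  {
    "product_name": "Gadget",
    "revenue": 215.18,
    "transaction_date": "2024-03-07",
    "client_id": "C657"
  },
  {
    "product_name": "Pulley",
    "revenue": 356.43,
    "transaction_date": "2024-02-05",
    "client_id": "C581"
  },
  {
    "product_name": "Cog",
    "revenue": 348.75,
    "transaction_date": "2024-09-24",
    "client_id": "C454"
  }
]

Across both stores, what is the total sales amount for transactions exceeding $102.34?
2784.13

Schema mapping: "total_sale" (store_central) = "revenue" (store_west) = sale amount

Sum of sales > $102.34 in store_central: 1135.32
Sum of sales > $102.34 in store_west: 1648.81

Total: 1135.32 + 1648.81 = 2784.13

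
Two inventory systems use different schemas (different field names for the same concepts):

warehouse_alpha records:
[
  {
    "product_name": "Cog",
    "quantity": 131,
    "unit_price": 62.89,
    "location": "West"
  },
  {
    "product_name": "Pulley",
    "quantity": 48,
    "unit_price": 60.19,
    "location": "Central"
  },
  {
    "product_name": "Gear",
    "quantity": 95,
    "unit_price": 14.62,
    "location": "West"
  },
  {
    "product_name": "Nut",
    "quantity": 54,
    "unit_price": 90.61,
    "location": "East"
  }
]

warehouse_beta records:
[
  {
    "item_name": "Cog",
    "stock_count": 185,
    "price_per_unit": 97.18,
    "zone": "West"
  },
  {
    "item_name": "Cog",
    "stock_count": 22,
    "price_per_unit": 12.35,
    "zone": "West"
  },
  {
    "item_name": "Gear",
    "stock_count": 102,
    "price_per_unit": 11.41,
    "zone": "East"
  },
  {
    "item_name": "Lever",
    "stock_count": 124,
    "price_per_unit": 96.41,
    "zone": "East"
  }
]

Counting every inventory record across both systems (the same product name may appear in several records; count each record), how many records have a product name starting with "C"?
3

Schema mapping: "product_name" (warehouse_alpha) = "item_name" (warehouse_beta) = product name

Records with product name starting with "C" in warehouse_alpha: 1
Records with product name starting with "C" in warehouse_beta: 2

Total: 1 + 2 = 3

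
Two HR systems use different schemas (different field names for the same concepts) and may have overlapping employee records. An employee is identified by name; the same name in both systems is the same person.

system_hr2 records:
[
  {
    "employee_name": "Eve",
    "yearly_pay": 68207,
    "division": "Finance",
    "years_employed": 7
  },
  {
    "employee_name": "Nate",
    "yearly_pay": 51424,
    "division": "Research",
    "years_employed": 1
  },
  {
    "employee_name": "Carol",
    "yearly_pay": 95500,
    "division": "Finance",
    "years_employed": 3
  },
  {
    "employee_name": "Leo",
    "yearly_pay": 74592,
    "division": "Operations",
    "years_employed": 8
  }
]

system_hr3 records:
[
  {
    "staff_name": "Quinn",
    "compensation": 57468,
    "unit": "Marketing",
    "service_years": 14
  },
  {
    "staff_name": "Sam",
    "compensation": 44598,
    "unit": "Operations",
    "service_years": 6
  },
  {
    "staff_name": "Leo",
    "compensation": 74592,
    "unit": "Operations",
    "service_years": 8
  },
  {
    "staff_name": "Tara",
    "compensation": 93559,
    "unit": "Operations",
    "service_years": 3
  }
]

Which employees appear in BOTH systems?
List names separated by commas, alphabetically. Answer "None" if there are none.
Leo

Schema mapping: "employee_name" (system_hr2) = "staff_name" (system_hr3) = employee name

Names in system_hr2: ['Carol', 'Eve', 'Leo', 'Nate']
Names in system_hr3: ['Leo', 'Quinn', 'Sam', 'Tara']

Intersection: ['Leo']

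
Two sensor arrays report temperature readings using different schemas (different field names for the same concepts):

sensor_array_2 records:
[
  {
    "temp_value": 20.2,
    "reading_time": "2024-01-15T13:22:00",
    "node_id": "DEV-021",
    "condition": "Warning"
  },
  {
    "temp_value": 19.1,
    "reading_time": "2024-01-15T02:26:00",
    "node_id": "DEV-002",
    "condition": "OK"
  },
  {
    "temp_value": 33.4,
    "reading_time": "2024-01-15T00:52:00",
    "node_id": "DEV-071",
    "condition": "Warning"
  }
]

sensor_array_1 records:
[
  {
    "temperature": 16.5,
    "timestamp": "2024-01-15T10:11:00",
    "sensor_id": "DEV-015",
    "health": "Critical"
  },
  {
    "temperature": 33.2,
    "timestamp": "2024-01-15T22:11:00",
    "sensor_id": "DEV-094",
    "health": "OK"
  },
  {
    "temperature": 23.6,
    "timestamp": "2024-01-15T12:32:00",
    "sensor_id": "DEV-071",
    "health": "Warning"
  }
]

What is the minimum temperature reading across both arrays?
16.5

Schema mapping: "temp_value" (sensor_array_2) = "temperature" (sensor_array_1) = temperature reading

Minimum in sensor_array_2: 19.1
Minimum in sensor_array_1: 16.5

Overall minimum: min(19.1, 16.5) = 16.5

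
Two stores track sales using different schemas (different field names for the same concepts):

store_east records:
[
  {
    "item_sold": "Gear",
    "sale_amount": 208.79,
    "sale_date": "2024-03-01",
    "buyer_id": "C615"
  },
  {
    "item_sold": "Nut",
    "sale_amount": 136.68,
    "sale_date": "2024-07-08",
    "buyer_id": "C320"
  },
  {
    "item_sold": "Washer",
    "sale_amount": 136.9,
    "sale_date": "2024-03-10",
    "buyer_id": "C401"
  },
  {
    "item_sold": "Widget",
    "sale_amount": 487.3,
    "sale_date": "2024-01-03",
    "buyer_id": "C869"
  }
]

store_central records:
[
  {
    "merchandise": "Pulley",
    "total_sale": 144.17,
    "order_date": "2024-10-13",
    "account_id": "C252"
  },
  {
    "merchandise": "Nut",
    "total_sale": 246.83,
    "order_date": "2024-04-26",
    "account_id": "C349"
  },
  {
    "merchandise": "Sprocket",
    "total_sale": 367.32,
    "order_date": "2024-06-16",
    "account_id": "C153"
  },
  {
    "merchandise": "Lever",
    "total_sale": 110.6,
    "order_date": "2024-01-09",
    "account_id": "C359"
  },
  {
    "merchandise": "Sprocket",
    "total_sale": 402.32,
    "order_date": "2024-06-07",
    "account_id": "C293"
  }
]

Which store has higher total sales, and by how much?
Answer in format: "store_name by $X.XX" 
store_central by $301.57

Schema mapping: "sale_amount" (store_east) = "total_sale" (store_central) = sale amount

Total for store_east: 969.67
Total for store_central: 1271.24

Difference: |969.67 - 1271.24| = 301.57
store_central has higher sales by $301.57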